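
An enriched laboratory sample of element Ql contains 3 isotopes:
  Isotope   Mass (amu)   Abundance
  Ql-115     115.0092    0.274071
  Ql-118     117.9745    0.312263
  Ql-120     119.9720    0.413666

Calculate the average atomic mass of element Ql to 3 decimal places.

Weight each isotope mass by its fractional abundance: 0.274071 × 115.0092 + 0.312263 × 117.9745 + 0.413666 × 119.9720
= 31.52069 + 36.83907 + 49.62834 = 117.98810 amu

117.988 amu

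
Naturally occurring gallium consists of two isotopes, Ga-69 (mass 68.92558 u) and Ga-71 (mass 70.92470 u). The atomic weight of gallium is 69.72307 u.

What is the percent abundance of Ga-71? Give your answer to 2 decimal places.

39.89%

Writing the weighted mean with unknown fraction x of Ga-69:
68.92558·x + 70.92470·(1 − x) = 69.72307
(68.92558 − 70.92470)·x = 69.72307 − 70.92470
x = -1.20163 / -1.99912 = 0.60108 → 60.11% Ga-69, 39.89% Ga-71.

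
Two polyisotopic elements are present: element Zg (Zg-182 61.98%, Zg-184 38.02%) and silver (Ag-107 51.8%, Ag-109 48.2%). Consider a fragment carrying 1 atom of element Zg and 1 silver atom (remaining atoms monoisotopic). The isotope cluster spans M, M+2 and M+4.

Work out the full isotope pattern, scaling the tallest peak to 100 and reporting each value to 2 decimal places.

64.77 : 100.00 : 36.97

Element Zg pattern (n=1): 0.6198 : 0.3802
Silver pattern (n=1): 0.5180 : 0.4820
Convolve the two distributions (both contribute in 2-u steps):
  M: 0.6198×0.5180 = 0.321056
  M+2: 0.6198×0.4820 + 0.3802×0.5180 = 0.495687
  M+4: 0.3802×0.4820 = 0.183256
Scale to base peak (0.495687) = 100: 64.77 : 100.00 : 36.97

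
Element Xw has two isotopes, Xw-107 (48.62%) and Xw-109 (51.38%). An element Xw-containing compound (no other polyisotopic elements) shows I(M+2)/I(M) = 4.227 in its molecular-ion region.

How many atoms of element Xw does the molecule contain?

4

For n independent Xw atoms, I(M+2)/I(M) = n · (abundance Xw-109) / (abundance Xw-107) = n · 0.5138/0.4862.
n = 4.227 × 0.4862/0.5138 = 4.00 ≈ 4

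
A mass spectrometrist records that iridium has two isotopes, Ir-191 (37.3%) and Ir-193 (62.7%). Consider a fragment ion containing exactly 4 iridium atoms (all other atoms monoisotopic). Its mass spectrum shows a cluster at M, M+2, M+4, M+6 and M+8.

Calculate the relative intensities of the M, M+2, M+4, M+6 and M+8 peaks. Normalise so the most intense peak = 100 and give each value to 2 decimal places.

5.26 : 35.39 : 89.23 : 100.00 : 42.02

Expanding (0.373 + 0.627)^4:
P(M) = 0.373^4 = 0.019357
P(M+2) = 4 × 0.373^3 × 0.627^1 = 0.130153
P(M+4) = 6 × 0.373^2 × 0.627^2 = 0.328174
P(M+6) = 4 × 0.373^1 × 0.627^3 = 0.367766
P(M+8) = 0.627^4 = 0.154550
The M+6 peak is largest (0.367766); scaling to 100 gives 5.26 : 35.39 : 89.23 : 100.00 : 42.02.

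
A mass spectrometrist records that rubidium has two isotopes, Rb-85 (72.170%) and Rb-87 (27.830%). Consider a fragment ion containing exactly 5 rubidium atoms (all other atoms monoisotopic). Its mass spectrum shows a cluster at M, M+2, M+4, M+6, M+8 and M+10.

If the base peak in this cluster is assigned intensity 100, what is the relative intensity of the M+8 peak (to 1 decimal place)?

(0.72170 + 0.27830)^5 gives M 0.1958, M+2 0.3775, M+4 0.2911, M+6 0.1123, M+8 0.0216, M+10 0.0017; the largest is M+2.
P(M+2) = C(5,1) × 0.72170^4 × 0.27830^1 = 5 × 0.27128565 × 0.2783 = 0.377494 (base)
P(M+8) = C(5,4) × 0.72170^1 × 0.27830^4 = 5 × 0.7217 × 0.00599864 = 0.021646
Relative intensity = 0.021646 / 0.377494 × 100 = 5.7

5.7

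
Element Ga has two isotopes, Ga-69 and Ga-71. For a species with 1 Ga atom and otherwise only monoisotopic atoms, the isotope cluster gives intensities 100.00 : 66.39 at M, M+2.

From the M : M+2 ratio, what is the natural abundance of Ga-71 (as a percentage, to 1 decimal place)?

39.9%

Let p = fractional abundance of Ga-69. I(M+2)/I(M) = [C(1,1)·p^0·(1−p)] / p^1 = 1·(1−p)/p = 66.39/100.00 = 0.6639
(1−p)/p = 0.6639/1 = 0.6639  ⇒  p = 1/(1 + 0.6639) = 0.6010
Ga-69: 60.1%, Ga-71: 39.9%.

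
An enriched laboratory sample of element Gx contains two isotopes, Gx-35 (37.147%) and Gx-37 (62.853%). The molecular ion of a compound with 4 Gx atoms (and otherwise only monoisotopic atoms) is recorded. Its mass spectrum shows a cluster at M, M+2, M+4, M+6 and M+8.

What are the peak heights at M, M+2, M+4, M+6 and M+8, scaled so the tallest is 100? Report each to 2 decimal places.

Each Gx atom is independently Gx-35 (p = 0.37147) or Gx-37 (q = 0.62853); the cluster is the binomial expansion (p + q)^4.
P(M) = 0.37147^4 = 0.019041
P(M+2) = 4 × 0.37147^3 × 0.62853^1 = 0.128872
P(M+4) = 6 × 0.37147^2 × 0.62853^2 = 0.327078
P(M+6) = 4 × 0.37147^1 × 0.62853^3 = 0.368945
P(M+8) = 0.62853^4 = 0.156064
The M+6 peak is largest (0.368945); scaling to 100 gives 5.16 : 34.93 : 88.65 : 100.00 : 42.30.

5.16 : 34.93 : 88.65 : 100.00 : 42.30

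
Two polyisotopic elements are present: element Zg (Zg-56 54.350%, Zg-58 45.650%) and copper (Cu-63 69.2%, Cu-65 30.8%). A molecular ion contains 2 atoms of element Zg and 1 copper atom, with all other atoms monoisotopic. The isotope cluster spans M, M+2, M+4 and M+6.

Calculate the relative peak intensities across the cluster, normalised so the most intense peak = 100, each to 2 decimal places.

47.06 : 100.00 : 68.39 : 14.78

Element Zg pattern (n=2): 0.29539225 : 0.4962155 : 0.20839225
Copper pattern (n=1): 0.6920 : 0.3080
Convolve the two distributions (both contribute in 2-u steps):
  M: 0.29539225×0.6920 = 0.204411
  M+2: 0.29539225×0.3080 + 0.4962155×0.6920 = 0.434362
  M+4: 0.4962155×0.3080 + 0.20839225×0.6920 = 0.297042
  M+6: 0.20839225×0.3080 = 0.064185
Scale to base peak (0.434362) = 100: 47.06 : 100.00 : 68.39 : 14.78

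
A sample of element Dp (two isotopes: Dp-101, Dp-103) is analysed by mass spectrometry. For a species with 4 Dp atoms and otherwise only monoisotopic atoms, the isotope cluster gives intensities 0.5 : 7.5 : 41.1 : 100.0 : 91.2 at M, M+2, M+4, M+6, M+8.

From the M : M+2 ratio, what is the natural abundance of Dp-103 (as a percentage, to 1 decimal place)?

If p is the fraction of Dp that is Dp-101, then I(M+2)/I(M) = [C(4,1)·p^3·(1−p)] / p^4 = 4·(1−p)/p = 7.5/0.5 = 15.0000
(1−p)/p = 15.0000/4 = 3.7500  ⇒  p = 1/(1 + 3.7500) = 0.2105
Dp-101: 21.1%, Dp-103: 78.9%.

78.9%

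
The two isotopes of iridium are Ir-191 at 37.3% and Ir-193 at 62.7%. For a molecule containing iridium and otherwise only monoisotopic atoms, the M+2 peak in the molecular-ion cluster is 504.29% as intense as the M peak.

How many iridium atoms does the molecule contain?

The M+2/M ratio from n Ir atoms is n · q/p = n · 0.627/0.373.
n = 5.0429 × 0.373/0.627 = 3.00 ≈ 3

3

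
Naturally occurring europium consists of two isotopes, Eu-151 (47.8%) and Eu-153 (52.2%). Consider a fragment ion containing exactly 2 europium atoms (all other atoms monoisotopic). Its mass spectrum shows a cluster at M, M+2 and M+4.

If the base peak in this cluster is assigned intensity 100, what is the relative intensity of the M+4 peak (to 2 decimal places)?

54.60

(0.478 + 0.522)^2 gives M 0.2285, M+2 0.4990, M+4 0.2725; the largest is M+2.
P(M+2) = C(2,1) × 0.478^1 × 0.522^1 = 2 × 0.4780 × 0.5220 = 0.499032 (base)
P(M+4) = C(2,2) × 0.478^0 × 0.522^2 = 1 × 1.0000 × 0.272484 = 0.272484
Relative intensity = 0.272484 / 0.499032 × 100 = 54.60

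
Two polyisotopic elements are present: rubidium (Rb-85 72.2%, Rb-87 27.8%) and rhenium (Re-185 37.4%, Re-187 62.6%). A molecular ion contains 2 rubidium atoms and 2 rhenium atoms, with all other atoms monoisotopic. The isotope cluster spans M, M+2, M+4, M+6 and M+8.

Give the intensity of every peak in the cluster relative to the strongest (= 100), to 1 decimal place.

Rubidium pattern (n=2): 0.521284 : 0.401432 : 0.077284
Rhenium pattern (n=2): 0.139876 : 0.468248 : 0.391876
Convolve the two distributions (both contribute in 2-u steps):
  M: 0.521284×0.139876 = 0.072915
  M+2: 0.521284×0.468248 + 0.401432×0.139876 = 0.300241
  M+4: 0.521284×0.391876 + 0.401432×0.468248 + 0.077284×0.139876 = 0.403059
  M+6: 0.401432×0.391876 + 0.077284×0.468248 = 0.193500
  M+8: 0.077284×0.391876 = 0.030286
Scale to base peak (0.403059) = 100: 18.1 : 74.5 : 100.0 : 48.0 : 7.5

18.1 : 74.5 : 100.0 : 48.0 : 7.5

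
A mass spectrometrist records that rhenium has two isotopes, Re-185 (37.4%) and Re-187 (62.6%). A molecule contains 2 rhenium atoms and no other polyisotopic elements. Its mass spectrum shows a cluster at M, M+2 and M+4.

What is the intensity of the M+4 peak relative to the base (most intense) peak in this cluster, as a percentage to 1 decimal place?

83.7%

Binomial terms of (0.374 + 0.626)^2: M 0.1399, M+2 0.4682, M+4 0.3919 → M+2 is the base peak.
P(M+2) = C(2,1) × 0.374^1 × 0.626^1 = 2 × 0.3740 × 0.6260 = 0.468248 (base)
P(M+4) = C(2,2) × 0.374^0 × 0.626^2 = 1 × 1.0000 × 0.391876 = 0.391876
Relative intensity = 0.391876 / 0.468248 × 100 = 83.7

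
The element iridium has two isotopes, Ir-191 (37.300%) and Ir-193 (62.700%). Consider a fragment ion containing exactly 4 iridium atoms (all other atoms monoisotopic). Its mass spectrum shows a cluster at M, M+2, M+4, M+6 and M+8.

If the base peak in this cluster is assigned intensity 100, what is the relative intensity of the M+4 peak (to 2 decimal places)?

(0.37300 + 0.62700)^4 gives M 0.0194, M+2 0.1302, M+4 0.3282, M+6 0.3678, M+8 0.1546; the largest is M+6.
P(M+6) = C(4,3) × 0.37300^1 × 0.62700^3 = 4 × 0.3730 × 0.24649188 = 0.367766 (base)
P(M+4) = C(4,2) × 0.37300^2 × 0.62700^2 = 6 × 0.139129 × 0.393129 = 0.328174
Relative intensity = 0.328174 / 0.367766 × 100 = 89.23

89.23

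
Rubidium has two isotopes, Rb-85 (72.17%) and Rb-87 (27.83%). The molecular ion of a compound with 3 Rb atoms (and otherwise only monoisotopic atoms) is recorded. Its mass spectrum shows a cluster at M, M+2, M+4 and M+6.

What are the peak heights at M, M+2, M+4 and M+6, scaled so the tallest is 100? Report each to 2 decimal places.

Each Rb atom is independently Rb-85 (p = 0.7217) or Rb-87 (q = 0.2783); the cluster is the binomial expansion (p + q)^3.
P(M) = 0.7217^3 = 0.375898
P(M+2) = 3 × 0.7217^2 × 0.2783^1 = 0.434858
P(M+4) = 3 × 0.7217^1 × 0.2783^2 = 0.167689
P(M+6) = 0.2783^3 = 0.021555
The M+2 peak is largest (0.434858); scaling to 100 gives 86.44 : 100.00 : 38.56 : 4.96.

86.44 : 100.00 : 38.56 : 4.96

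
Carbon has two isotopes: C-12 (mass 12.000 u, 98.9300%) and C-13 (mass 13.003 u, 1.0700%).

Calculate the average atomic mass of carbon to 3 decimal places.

Ar = Σ fᵢ·mᵢ = 0.989300 × 12.000 + 0.010700 × 13.003
= 11.8716 + 0.1391 = 12.0107 u

12.011 u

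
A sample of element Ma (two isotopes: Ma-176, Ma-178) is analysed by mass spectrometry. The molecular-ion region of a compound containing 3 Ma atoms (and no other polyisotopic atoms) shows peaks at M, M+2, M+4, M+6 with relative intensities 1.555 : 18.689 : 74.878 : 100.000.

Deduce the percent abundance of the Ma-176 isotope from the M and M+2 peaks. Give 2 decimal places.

19.98%

Write p for the Ma-176 fraction. I(M+2)/I(M) = [C(3,1)·p^2·(1−p)] / p^3 = 3·(1−p)/p = 18.689/1.555 = 12.0186
(1−p)/p = 12.0186/3 = 4.0062  ⇒  p = 1/(1 + 4.0062) = 0.1998
Ma-176: 19.98%, Ma-178: 80.02%.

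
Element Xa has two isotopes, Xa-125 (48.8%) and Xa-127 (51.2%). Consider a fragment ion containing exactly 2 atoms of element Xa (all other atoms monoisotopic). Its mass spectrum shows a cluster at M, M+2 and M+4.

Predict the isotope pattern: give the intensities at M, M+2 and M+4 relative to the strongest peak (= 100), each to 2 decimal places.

Each Xa atom is independently Xa-125 (p = 0.488) or Xa-127 (q = 0.512); the cluster is the binomial expansion (p + q)^2.
P(M) = 0.488^2 = 0.238144
P(M+2) = 2 × 0.488^1 × 0.512^1 = 0.499712
P(M+4) = 0.512^2 = 0.262144
The M+2 peak is largest (0.499712); scaling to 100 gives 47.66 : 100.00 : 52.46.

47.66 : 100.00 : 52.46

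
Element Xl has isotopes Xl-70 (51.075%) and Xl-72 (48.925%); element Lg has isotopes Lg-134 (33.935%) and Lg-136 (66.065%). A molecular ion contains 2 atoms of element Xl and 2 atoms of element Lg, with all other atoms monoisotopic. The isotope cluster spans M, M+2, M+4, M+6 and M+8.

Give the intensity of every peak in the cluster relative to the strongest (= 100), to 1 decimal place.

8.2 : 47.7 : 100.0 : 89.0 : 28.6

Element Xl pattern (n=2): 0.26086556 : 0.49976888 : 0.23936556
Element Lg pattern (n=2): 0.11515842 : 0.44838316 : 0.43645842
Convolve the two distributions (both contribute in 2-u steps):
  M: 0.26086556×0.11515842 = 0.030041
  M+2: 0.26086556×0.44838316 + 0.49976888×0.11515842 = 0.174520
  M+4: 0.26086556×0.43645842 + 0.49976888×0.44838316 + 0.23936556×0.11515842 = 0.365510
  M+6: 0.49976888×0.43645842 + 0.23936556×0.44838316 = 0.325456
  M+8: 0.23936556×0.43645842 = 0.104473
Scale to base peak (0.365510) = 100: 8.2 : 47.7 : 100.0 : 89.0 : 28.6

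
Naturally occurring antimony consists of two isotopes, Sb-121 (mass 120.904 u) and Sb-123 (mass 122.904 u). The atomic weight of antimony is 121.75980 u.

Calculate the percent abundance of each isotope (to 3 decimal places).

Writing the weighted mean with unknown fraction x of Sb-121:
120.904·x + 122.904·(1 − x) = 121.75980
(120.904 − 122.904)·x = 121.75980 − 122.904
x = -1.14420 / -2.000 = 0.57210 → 57.210% Sb-121, 42.790% Sb-123.

Sb-121: 57.210%, Sb-123: 42.790%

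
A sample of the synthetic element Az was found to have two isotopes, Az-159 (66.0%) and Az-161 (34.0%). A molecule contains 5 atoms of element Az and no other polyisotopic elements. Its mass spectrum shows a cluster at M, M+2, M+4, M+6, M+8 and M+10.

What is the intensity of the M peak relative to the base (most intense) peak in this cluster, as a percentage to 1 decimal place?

37.7%

Binomial terms of (0.660 + 0.340)^5: M 0.1252, M+2 0.3226, M+4 0.3323, M+6 0.1712, M+8 0.0441, M+10 0.0045 → M+4 is the base peak.
P(M+4) = C(5,2) × 0.660^3 × 0.340^2 = 10 × 0.287496 × 0.1156 = 0.332345 (base)
P(M) = C(5,0) × 0.660^5 × 0.340^0 = 1 × 0.12523326 × 1.0000 = 0.125233
Relative intensity = 0.125233 / 0.332345 × 100 = 37.7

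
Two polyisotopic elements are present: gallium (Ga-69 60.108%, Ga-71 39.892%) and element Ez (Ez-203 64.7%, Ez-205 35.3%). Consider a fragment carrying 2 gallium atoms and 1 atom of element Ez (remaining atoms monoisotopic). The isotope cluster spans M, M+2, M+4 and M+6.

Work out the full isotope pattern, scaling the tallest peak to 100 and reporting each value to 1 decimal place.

Gallium pattern (n=2): 0.36129717 : 0.47956567 : 0.15913717
Element Ez pattern (n=1): 0.6470 : 0.3530
Convolve the two distributions (both contribute in 2-u steps):
  M: 0.36129717×0.6470 = 0.233759
  M+2: 0.36129717×0.3530 + 0.47956567×0.6470 = 0.437817
  M+4: 0.47956567×0.3530 + 0.15913717×0.6470 = 0.272248
  M+6: 0.15913717×0.3530 = 0.056175
Scale to base peak (0.437817) = 100: 53.4 : 100.0 : 62.2 : 12.8

53.4 : 100.0 : 62.2 : 12.8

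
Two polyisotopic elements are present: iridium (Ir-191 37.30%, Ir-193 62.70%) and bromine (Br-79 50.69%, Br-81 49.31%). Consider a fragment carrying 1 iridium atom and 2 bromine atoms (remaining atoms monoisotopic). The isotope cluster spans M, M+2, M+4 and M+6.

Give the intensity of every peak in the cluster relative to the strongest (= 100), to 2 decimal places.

23.72 : 86.00 : 100.00 : 37.72

Iridium pattern (n=1): 0.3730 : 0.6270
Bromine pattern (n=2): 0.25694761 : 0.49990478 : 0.24314761
Convolve the two distributions (both contribute in 2-u steps):
  M: 0.3730×0.25694761 = 0.095841
  M+2: 0.3730×0.49990478 + 0.6270×0.25694761 = 0.347571
  M+4: 0.3730×0.24314761 + 0.6270×0.49990478 = 0.404134
  M+6: 0.6270×0.24314761 = 0.152454
Scale to base peak (0.404134) = 100: 23.72 : 86.00 : 100.00 : 37.72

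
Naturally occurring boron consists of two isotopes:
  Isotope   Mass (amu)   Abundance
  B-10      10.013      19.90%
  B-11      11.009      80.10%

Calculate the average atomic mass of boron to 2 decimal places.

Average mass = Σ (abundance × isotope mass) = 0.1990 × 10.013 + 0.8010 × 11.009
= 1.9926 + 8.8182 = 10.8108 amu

10.81 amu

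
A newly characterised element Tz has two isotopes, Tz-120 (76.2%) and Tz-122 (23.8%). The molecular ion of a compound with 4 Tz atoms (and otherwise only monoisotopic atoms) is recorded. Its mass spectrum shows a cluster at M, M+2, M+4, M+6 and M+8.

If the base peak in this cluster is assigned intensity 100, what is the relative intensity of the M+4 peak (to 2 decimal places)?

46.85

Term probabilities: M 0.3371, M+2 0.4212, M+4 0.1973, M+6 0.0411, M+8 0.0032. Base peak = M+2.
P(M+2) = C(4,1) × 0.762^3 × 0.238^1 = 4 × 0.44245073 × 0.2380 = 0.421213 (base)
P(M+4) = C(4,2) × 0.762^2 × 0.238^2 = 6 × 0.580644 × 0.056644 = 0.197340
Relative intensity = 0.197340 / 0.421213 × 100 = 46.85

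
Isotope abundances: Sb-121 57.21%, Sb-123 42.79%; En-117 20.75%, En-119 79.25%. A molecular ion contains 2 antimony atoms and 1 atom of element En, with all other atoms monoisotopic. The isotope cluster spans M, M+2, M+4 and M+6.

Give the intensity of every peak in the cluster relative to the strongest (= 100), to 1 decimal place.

Antimony pattern (n=2): 0.32729841 : 0.48960318 : 0.18309841
Element En pattern (n=1): 0.2075 : 0.7925
Convolve the two distributions (both contribute in 2-u steps):
  M: 0.32729841×0.2075 = 0.067914
  M+2: 0.32729841×0.7925 + 0.48960318×0.2075 = 0.360977
  M+4: 0.48960318×0.7925 + 0.18309841×0.2075 = 0.426003
  M+6: 0.18309841×0.7925 = 0.145105
Scale to base peak (0.426003) = 100: 15.9 : 84.7 : 100.0 : 34.1

15.9 : 84.7 : 100.0 : 34.1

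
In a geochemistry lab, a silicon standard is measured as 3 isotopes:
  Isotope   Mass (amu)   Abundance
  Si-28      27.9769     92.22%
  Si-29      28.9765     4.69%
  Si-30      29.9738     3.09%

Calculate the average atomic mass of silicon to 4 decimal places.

28.0855 amu

The abundance-weighted mean is 0.9222 × 27.9769 + 0.0469 × 28.9765 + 0.0309 × 29.9738
= 25.80030 + 1.35900 + 0.92619 = 28.08549 amu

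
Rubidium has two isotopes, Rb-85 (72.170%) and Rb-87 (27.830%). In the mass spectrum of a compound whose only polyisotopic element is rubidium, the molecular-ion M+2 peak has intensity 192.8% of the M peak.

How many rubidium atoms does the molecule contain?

5

For n independent Rb atoms, I(M+2)/I(M) = n · (abundance Rb-87) / (abundance Rb-85) = n · 0.27830/0.72170.
n = 1.928 × 0.72170/0.27830 = 5.00 ≈ 5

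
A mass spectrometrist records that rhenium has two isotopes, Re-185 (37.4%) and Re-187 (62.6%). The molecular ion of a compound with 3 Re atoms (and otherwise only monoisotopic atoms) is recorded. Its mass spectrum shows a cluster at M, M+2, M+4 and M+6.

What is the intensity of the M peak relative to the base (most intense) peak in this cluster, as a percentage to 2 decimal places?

Binomial terms of (0.374 + 0.626)^3: M 0.0523, M+2 0.2627, M+4 0.4397, M+6 0.2453 → M+4 is the base peak.
P(M+4) = C(3,2) × 0.374^1 × 0.626^2 = 3 × 0.3740 × 0.391876 = 0.439685 (base)
P(M) = C(3,0) × 0.374^3 × 0.626^0 = 1 × 0.05231362 × 1.0000 = 0.052314
Relative intensity = 0.052314 / 0.439685 × 100 = 11.90

11.90%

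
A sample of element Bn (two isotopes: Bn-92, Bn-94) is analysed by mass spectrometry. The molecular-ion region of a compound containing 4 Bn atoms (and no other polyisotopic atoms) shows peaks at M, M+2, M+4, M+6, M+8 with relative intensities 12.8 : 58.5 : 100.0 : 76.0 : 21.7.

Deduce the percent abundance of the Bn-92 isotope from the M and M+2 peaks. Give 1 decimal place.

Let p = fractional abundance of Bn-92. I(M+2)/I(M) = [C(4,1)·p^3·(1−p)] / p^4 = 4·(1−p)/p = 58.5/12.8 = 4.5703
(1−p)/p = 4.5703/4 = 1.1426  ⇒  p = 1/(1 + 1.1426) = 0.4667
Bn-92: 46.7%, Bn-94: 53.3%.

46.7%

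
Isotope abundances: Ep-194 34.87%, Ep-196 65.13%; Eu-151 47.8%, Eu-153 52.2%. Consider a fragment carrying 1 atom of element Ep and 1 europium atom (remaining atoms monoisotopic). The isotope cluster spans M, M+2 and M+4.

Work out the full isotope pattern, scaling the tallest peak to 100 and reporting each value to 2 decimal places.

33.79 : 100.00 : 68.91

Element Ep pattern (n=1): 0.3487 : 0.6513
Europium pattern (n=1): 0.4780 : 0.5220
Convolve the two distributions (both contribute in 2-u steps):
  M: 0.3487×0.4780 = 0.166679
  M+2: 0.3487×0.5220 + 0.6513×0.4780 = 0.493343
  M+4: 0.6513×0.5220 = 0.339979
Scale to base peak (0.493343) = 100: 33.79 : 100.00 : 68.91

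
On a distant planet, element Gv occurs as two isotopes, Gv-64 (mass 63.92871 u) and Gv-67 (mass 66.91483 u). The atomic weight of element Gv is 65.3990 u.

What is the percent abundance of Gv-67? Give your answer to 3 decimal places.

49.237%

With x = fraction of Gv-64 (so Gv-67 is 1 − x):
63.92871·x + 66.91483·(1 − x) = 65.3990
(63.92871 − 66.91483)·x = 65.3990 − 66.91483
x = -1.51583 / -2.98612 = 0.50763 → 50.763% Gv-64, 49.237% Gv-67.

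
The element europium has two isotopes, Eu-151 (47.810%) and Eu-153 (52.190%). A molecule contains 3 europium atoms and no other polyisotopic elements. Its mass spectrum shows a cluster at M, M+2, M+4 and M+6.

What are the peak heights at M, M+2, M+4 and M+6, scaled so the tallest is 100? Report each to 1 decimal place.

Expanding (0.47810 + 0.52190)^3:
P(M) = 0.47810^3 = 0.109284
P(M+2) = 3 × 0.47810^2 × 0.52190^1 = 0.357887
P(M+4) = 3 × 0.47810^1 × 0.52190^2 = 0.390674
P(M+6) = 0.52190^3 = 0.142155
The M+4 peak is largest (0.390674); scaling to 100 gives 28.0 : 91.6 : 100.0 : 36.4.

28.0 : 91.6 : 100.0 : 36.4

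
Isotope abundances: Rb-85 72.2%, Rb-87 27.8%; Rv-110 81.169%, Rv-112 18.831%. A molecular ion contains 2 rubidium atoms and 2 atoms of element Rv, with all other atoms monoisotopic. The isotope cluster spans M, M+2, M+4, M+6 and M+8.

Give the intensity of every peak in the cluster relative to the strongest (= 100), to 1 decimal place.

81.0 : 100.0 : 45.3 : 8.9 : 0.6

Rubidium pattern (n=2): 0.521284 : 0.401432 : 0.077284
Element Rv pattern (n=2): 0.65884066 : 0.30569869 : 0.03546066
Convolve the two distributions (both contribute in 2-u steps):
  M: 0.521284×0.65884066 = 0.343443
  M+2: 0.521284×0.30569869 + 0.401432×0.65884066 = 0.423836
  M+4: 0.521284×0.03546066 + 0.401432×0.30569869 + 0.077284×0.65884066 = 0.192120
  M+6: 0.401432×0.03546066 + 0.077284×0.30569869 = 0.037861
  M+8: 0.077284×0.03546066 = 0.002741
Scale to base peak (0.423836) = 100: 81.0 : 100.0 : 45.3 : 8.9 : 0.6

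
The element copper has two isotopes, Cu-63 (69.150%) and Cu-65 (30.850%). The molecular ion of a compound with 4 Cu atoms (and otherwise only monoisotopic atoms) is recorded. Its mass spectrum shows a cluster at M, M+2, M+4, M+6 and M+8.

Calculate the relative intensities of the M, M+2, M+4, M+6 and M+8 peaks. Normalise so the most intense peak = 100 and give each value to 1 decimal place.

56.0 : 100.0 : 66.9 : 19.9 : 2.2

The 4 Cu atoms are independent, so intensities follow the terms of (0.69150 + 0.30850)^4.
P(M) = 0.69150^4 = 0.228649
P(M+2) = 4 × 0.69150^3 × 0.30850^1 = 0.408030
P(M+4) = 6 × 0.69150^2 × 0.30850^2 = 0.273052
P(M+6) = 4 × 0.69150^1 × 0.30850^3 = 0.081212
P(M+8) = 0.30850^4 = 0.009058
The M+2 peak is largest (0.408030); scaling to 100 gives 56.0 : 100.0 : 66.9 : 19.9 : 2.2.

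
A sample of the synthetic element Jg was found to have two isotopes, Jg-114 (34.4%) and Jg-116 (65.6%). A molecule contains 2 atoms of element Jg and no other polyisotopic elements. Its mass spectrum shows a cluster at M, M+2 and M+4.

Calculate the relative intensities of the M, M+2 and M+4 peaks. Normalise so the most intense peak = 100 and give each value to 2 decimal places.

26.22 : 100.00 : 95.35

Expanding (0.344 + 0.656)^2:
P(M) = 0.344^2 = 0.118336
P(M+2) = 2 × 0.344^1 × 0.656^1 = 0.451328
P(M+4) = 0.656^2 = 0.430336
The M+2 peak is largest (0.451328); scaling to 100 gives 26.22 : 100.00 : 95.35.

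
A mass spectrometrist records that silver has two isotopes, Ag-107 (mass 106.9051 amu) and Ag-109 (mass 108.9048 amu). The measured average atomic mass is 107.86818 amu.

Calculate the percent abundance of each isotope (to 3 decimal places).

With x = fraction of Ag-107 (so Ag-109 is 1 − x):
106.9051·x + 108.9048·(1 − x) = 107.86818
(106.9051 − 108.9048)·x = 107.86818 − 108.9048
x = -1.03662 / -1.9997 = 0.51839 → 51.839% Ag-107, 48.161% Ag-109.

Ag-107: 51.839%, Ag-109: 48.161%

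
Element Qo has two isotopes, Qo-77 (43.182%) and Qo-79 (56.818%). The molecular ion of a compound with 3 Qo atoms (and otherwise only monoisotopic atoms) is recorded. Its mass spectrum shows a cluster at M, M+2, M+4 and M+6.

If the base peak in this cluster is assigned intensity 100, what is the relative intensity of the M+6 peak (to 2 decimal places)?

43.86

(0.43182 + 0.56818)^3 gives M 0.0805, M+2 0.3178, M+4 0.4182, M+6 0.1834; the largest is M+4.
P(M+4) = C(3,2) × 0.43182^1 × 0.56818^2 = 3 × 0.43182 × 0.32282851 = 0.418211 (base)
P(M+6) = C(3,3) × 0.43182^0 × 0.56818^3 = 1 × 1.0000 × 0.1834247 = 0.183425
Relative intensity = 0.183425 / 0.418211 × 100 = 43.86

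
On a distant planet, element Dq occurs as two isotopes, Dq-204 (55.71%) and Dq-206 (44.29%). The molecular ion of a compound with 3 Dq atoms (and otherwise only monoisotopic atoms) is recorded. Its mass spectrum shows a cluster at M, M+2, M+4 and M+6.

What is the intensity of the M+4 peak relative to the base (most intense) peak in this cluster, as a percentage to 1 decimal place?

Binomial terms of (0.5571 + 0.4429)^3: M 0.1729, M+2 0.4124, M+4 0.3278, M+6 0.0869 → M+2 is the base peak.
P(M+2) = C(3,1) × 0.5571^2 × 0.4429^1 = 3 × 0.31036041 × 0.4429 = 0.412376 (base)
P(M+4) = C(3,2) × 0.5571^1 × 0.4429^2 = 3 × 0.5571 × 0.19616041 = 0.327843
Relative intensity = 0.327843 / 0.412376 × 100 = 79.5

79.5%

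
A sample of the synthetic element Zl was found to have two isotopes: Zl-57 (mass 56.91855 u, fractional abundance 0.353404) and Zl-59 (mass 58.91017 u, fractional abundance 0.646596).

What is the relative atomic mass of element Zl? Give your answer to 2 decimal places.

Ar = Σ fᵢ·mᵢ = 0.353404 × 56.91855 + 0.646596 × 58.91017
= 20.115243 + 38.091080 = 58.206323 u

58.21 u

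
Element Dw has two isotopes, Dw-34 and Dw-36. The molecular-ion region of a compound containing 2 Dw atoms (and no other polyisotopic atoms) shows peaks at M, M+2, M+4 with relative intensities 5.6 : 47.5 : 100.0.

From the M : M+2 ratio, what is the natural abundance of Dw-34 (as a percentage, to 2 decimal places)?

19.08%

If p is the fraction of Dw that is Dw-34, then I(M+2)/I(M) = [C(2,1)·p^1·(1−p)] / p^2 = 2·(1−p)/p = 47.5/5.6 = 8.4821
(1−p)/p = 8.4821/2 = 4.2411  ⇒  p = 1/(1 + 4.2411) = 0.1908
Dw-34: 19.08%, Dw-36: 80.92%.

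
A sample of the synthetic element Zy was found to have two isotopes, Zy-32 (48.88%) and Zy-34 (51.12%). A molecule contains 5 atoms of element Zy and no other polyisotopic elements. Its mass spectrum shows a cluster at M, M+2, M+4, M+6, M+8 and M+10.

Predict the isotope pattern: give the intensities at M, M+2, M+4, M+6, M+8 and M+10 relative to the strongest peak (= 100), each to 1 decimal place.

Each Zy atom is independently Zy-32 (p = 0.4888) or Zy-34 (q = 0.5112); the cluster is the binomial expansion (p + q)^5.
P(M) = 0.4888^5 = 0.027903
P(M+2) = 5 × 0.4888^4 × 0.5112^1 = 0.145910
P(M+4) = 10 × 0.4888^3 × 0.5112^2 = 0.305194
P(M+6) = 10 × 0.4888^2 × 0.5112^3 = 0.319179
P(M+8) = 5 × 0.4888^1 × 0.5112^4 = 0.166903
P(M+10) = 0.5112^5 = 0.034910
The M+6 peak is largest (0.319179); scaling to 100 gives 8.7 : 45.7 : 95.6 : 100.0 : 52.3 : 10.9.

8.7 : 45.7 : 95.6 : 100.0 : 52.3 : 10.9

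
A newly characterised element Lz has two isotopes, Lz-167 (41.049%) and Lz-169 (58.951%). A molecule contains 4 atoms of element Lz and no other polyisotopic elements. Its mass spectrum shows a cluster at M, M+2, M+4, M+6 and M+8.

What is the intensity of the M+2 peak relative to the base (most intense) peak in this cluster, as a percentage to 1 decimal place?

Term probabilities: M 0.0284, M+2 0.1631, M+4 0.3513, M+6 0.3364, M+8 0.1208. Base peak = M+4.
P(M+4) = C(4,2) × 0.41049^2 × 0.58951^2 = 6 × 0.16850204 × 0.34752204 = 0.351349 (base)
P(M+2) = C(4,1) × 0.41049^3 × 0.58951^1 = 4 × 0.0691684 × 0.58951 = 0.163102
Relative intensity = 0.163102 / 0.351349 × 100 = 46.4

46.4%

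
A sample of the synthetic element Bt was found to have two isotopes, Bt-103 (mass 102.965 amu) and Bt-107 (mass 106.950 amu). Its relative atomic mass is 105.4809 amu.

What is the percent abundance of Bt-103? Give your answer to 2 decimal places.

With x = fraction of Bt-103 (so Bt-107 is 1 − x):
102.965·x + 106.950·(1 − x) = 105.4809
(102.965 − 106.950)·x = 105.4809 − 106.950
x = -1.4691 / -3.985 = 0.36866 → 36.87% Bt-103, 63.13% Bt-107.

36.87%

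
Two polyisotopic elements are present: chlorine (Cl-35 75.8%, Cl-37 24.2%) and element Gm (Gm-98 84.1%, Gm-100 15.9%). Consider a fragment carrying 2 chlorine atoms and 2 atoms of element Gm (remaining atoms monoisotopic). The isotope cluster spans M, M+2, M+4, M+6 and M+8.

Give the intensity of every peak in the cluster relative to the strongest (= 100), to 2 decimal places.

98.36 : 100.00 : 37.29 : 6.04 : 0.36

Chlorine pattern (n=2): 0.574564 : 0.366872 : 0.058564
Element Gm pattern (n=2): 0.707281 : 0.267438 : 0.025281
Convolve the two distributions (both contribute in 2-u steps):
  M: 0.574564×0.707281 = 0.406378
  M+2: 0.574564×0.267438 + 0.366872×0.707281 = 0.413142
  M+4: 0.574564×0.025281 + 0.366872×0.267438 + 0.058564×0.707281 = 0.154062
  M+6: 0.366872×0.025281 + 0.058564×0.267438 = 0.024937
  M+8: 0.058564×0.025281 = 0.001481
Scale to base peak (0.413142) = 100: 98.36 : 100.00 : 37.29 : 6.04 : 0.36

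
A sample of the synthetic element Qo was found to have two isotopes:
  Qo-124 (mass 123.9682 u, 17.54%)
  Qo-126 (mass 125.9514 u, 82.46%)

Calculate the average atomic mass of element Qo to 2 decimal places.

Weight each isotope mass by its fractional abundance: 0.1754 × 123.9682 + 0.8246 × 125.9514
= 21.74402 + 103.85952 = 125.60354 u

125.60 u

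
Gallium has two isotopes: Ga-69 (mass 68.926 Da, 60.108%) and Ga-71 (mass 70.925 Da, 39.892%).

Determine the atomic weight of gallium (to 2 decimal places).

69.72 Da

Average mass = Σ (abundance × isotope mass) = 0.60108 × 68.926 + 0.39892 × 70.925
= 41.4300 + 28.2934 = 69.7234 Da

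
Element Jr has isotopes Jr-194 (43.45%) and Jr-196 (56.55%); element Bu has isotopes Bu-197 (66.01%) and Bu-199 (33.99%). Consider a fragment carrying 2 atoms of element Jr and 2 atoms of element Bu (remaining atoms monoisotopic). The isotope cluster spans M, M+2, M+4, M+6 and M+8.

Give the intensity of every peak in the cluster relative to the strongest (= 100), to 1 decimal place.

Element Jr pattern (n=2): 0.18879025 : 0.4914195 : 0.31979025
Element Bu pattern (n=2): 0.43573201 : 0.44873598 : 0.11553201
Convolve the two distributions (both contribute in 2-u steps):
  M: 0.18879025×0.43573201 = 0.082262
  M+2: 0.18879025×0.44873598 + 0.4914195×0.43573201 = 0.298844
  M+4: 0.18879025×0.11553201 + 0.4914195×0.44873598 + 0.31979025×0.43573201 = 0.381672
  M+6: 0.4914195×0.11553201 + 0.31979025×0.44873598 = 0.200276
  M+8: 0.31979025×0.11553201 = 0.036946
Scale to base peak (0.381672) = 100: 21.6 : 78.3 : 100.0 : 52.5 : 9.7

21.6 : 78.3 : 100.0 : 52.5 : 9.7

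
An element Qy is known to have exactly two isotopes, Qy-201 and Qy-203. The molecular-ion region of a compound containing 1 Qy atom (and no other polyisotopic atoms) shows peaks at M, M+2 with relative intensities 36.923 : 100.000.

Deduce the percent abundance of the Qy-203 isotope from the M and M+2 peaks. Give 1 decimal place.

If p is the fraction of Qy that is Qy-201, then I(M+2)/I(M) = [C(1,1)·p^0·(1−p)] / p^1 = 1·(1−p)/p = 100.000/36.923 = 2.7083
(1−p)/p = 2.7083/1 = 2.7083  ⇒  p = 1/(1 + 2.7083) = 0.2697
Qy-201: 27.0%, Qy-203: 73.0%.

73.0%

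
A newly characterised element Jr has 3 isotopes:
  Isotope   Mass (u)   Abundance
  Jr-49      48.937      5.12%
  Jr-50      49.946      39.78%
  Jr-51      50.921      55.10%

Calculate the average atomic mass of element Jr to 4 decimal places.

50.4316 u

The abundance-weighted mean is 0.0512 × 48.937 + 0.3978 × 49.946 + 0.5510 × 50.921
= 2.50557 + 19.86852 + 28.05747 = 50.43156 u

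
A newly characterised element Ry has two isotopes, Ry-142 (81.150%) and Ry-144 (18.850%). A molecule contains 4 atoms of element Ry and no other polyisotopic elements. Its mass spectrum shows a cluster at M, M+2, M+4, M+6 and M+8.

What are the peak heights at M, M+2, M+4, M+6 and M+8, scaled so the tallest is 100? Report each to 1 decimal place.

Expanding (0.81150 + 0.18850)^4:
P(M) = 0.81150^4 = 0.433665
P(M+2) = 4 × 0.81150^3 × 0.18850^1 = 0.402937
P(M+4) = 6 × 0.81150^2 × 0.18850^2 = 0.140395
P(M+6) = 4 × 0.81150^1 × 0.18850^3 = 0.021741
P(M+8) = 0.18850^4 = 0.001263
The M peak is largest (0.433665); scaling to 100 gives 100.0 : 92.9 : 32.4 : 5.0 : 0.3.

100.0 : 92.9 : 32.4 : 5.0 : 0.3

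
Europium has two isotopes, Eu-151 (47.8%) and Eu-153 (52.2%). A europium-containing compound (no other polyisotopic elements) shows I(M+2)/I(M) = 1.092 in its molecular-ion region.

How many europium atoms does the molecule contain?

For n independent Eu atoms, I(M+2)/I(M) = n · (abundance Eu-153) / (abundance Eu-151) = n · 0.522/0.478.
n = 1.092 × 0.478/0.522 = 1.00 ≈ 1

1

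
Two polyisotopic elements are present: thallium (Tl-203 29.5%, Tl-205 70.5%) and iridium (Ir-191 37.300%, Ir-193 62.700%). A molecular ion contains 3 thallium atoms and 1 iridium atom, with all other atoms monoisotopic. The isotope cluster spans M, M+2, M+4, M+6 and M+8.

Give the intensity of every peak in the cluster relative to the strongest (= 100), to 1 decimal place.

Thallium pattern (n=3): 0.02567237 : 0.18405787 : 0.43986713 : 0.35040263
Iridium pattern (n=1): 0.3730 : 0.6270
Convolve the two distributions (both contribute in 2-u steps):
  M: 0.02567237×0.3730 = 0.009576
  M+2: 0.02567237×0.6270 + 0.18405787×0.3730 = 0.084750
  M+4: 0.18405787×0.6270 + 0.43986713×0.3730 = 0.279475
  M+6: 0.43986713×0.6270 + 0.35040263×0.3730 = 0.406497
  M+8: 0.35040263×0.6270 = 0.219702
Scale to base peak (0.406497) = 100: 2.4 : 20.8 : 68.8 : 100.0 : 54.0

2.4 : 20.8 : 68.8 : 100.0 : 54.0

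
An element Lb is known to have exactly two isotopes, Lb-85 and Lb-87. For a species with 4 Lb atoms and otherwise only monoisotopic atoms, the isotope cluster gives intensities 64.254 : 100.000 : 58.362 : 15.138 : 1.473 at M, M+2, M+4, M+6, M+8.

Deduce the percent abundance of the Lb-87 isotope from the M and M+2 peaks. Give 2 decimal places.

If p is the fraction of Lb that is Lb-85, then I(M+2)/I(M) = [C(4,1)·p^3·(1−p)] / p^4 = 4·(1−p)/p = 100.000/64.254 = 1.5563
(1−p)/p = 1.5563/4 = 0.3891  ⇒  p = 1/(1 + 0.3891) = 0.7199
Lb-85: 71.99%, Lb-87: 28.01%.

28.01%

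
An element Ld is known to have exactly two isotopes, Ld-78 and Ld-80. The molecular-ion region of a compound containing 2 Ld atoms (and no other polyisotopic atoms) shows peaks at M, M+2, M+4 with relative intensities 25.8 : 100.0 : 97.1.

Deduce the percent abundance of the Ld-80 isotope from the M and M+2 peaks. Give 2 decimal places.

Let p = fractional abundance of Ld-78. I(M+2)/I(M) = [C(2,1)·p^1·(1−p)] / p^2 = 2·(1−p)/p = 100.0/25.8 = 3.8760
(1−p)/p = 3.8760/2 = 1.9380  ⇒  p = 1/(1 + 1.9380) = 0.3404
Ld-78: 34.04%, Ld-80: 65.96%.

65.96%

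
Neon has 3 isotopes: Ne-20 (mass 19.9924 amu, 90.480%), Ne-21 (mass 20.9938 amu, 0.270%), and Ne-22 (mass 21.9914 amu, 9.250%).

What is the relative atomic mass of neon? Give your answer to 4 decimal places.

The abundance-weighted mean is 0.90480 × 19.9924 + 0.00270 × 20.9938 + 0.09250 × 21.9914
= 18.08912 + 0.05668 + 2.03420 = 20.18000 amu

20.1800 amu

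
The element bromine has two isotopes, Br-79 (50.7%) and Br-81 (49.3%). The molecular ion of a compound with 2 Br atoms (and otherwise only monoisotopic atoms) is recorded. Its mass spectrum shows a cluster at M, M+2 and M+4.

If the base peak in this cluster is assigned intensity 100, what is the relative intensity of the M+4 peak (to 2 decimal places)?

Binomial terms of (0.507 + 0.493)^2: M 0.2570, M+2 0.4999, M+4 0.2430 → M+2 is the base peak.
P(M+2) = C(2,1) × 0.507^1 × 0.493^1 = 2 × 0.5070 × 0.4930 = 0.499902 (base)
P(M+4) = C(2,2) × 0.507^0 × 0.493^2 = 1 × 1.0000 × 0.243049 = 0.243049
Relative intensity = 0.243049 / 0.499902 × 100 = 48.62

48.62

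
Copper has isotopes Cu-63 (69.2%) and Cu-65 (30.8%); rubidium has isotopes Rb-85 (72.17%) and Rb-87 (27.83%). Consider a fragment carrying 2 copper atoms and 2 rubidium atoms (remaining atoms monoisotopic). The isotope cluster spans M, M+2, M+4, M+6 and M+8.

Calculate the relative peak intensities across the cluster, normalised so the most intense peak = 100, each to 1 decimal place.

60.2 : 100.0 : 62.2 : 17.2 : 1.8

Copper pattern (n=2): 0.478864 : 0.426272 : 0.094864
Rubidium pattern (n=2): 0.52085089 : 0.40169822 : 0.07745089
Convolve the two distributions (both contribute in 2-u steps):
  M: 0.478864×0.52085089 = 0.249417
  M+2: 0.478864×0.40169822 + 0.426272×0.52085089 = 0.414383
  M+4: 0.478864×0.07745089 + 0.426272×0.40169822 + 0.094864×0.52085089 = 0.257731
  M+6: 0.426272×0.07745089 + 0.094864×0.40169822 = 0.071122
  M+8: 0.094864×0.07745089 = 0.007347
Scale to base peak (0.414383) = 100: 60.2 : 100.0 : 62.2 : 17.2 : 1.8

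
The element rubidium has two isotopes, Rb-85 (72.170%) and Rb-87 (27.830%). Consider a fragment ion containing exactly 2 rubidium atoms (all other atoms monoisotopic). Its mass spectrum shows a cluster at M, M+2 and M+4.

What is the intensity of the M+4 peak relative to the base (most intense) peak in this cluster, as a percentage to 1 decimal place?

Term probabilities: M 0.5209, M+2 0.4017, M+4 0.0775. Base peak = M.
P(M) = C(2,0) × 0.72170^2 × 0.27830^0 = 1 × 0.52085089 × 1.0000 = 0.520851 (base)
P(M+4) = C(2,2) × 0.72170^0 × 0.27830^2 = 1 × 1.0000 × 0.07745089 = 0.077451
Relative intensity = 0.077451 / 0.520851 × 100 = 14.9

14.9%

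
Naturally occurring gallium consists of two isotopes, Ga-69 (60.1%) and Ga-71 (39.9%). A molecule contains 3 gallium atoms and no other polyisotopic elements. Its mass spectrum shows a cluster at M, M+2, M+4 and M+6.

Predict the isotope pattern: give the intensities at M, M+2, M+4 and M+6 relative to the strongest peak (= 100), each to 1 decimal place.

Expanding (0.601 + 0.399)^3:
P(M) = 0.601^3 = 0.217082
P(M+2) = 3 × 0.601^2 × 0.399^1 = 0.432358
P(M+4) = 3 × 0.601^1 × 0.399^2 = 0.287039
P(M+6) = 0.399^3 = 0.063521
The M+2 peak is largest (0.432358); scaling to 100 gives 50.2 : 100.0 : 66.4 : 14.7.

50.2 : 100.0 : 66.4 : 14.7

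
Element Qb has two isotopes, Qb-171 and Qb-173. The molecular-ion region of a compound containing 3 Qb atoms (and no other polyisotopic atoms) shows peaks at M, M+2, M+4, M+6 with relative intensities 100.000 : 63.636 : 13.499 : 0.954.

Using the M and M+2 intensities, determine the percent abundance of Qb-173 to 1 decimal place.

17.5%

Let p = fractional abundance of Qb-171. I(M+2)/I(M) = [C(3,1)·p^2·(1−p)] / p^3 = 3·(1−p)/p = 63.636/100.000 = 0.6364
(1−p)/p = 0.6364/3 = 0.2121  ⇒  p = 1/(1 + 0.2121) = 0.8250
Qb-171: 82.5%, Qb-173: 17.5%.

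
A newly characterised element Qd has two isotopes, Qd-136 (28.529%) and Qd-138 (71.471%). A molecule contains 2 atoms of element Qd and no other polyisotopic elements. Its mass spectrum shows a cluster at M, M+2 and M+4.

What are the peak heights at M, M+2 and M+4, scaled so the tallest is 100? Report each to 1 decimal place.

Expanding (0.28529 + 0.71471)^2:
P(M) = 0.28529^2 = 0.081390
P(M+2) = 2 × 0.28529^1 × 0.71471^1 = 0.407799
P(M+4) = 0.71471^2 = 0.510810
The M+4 peak is largest (0.510810); scaling to 100 gives 15.9 : 79.8 : 100.0.

15.9 : 79.8 : 100.0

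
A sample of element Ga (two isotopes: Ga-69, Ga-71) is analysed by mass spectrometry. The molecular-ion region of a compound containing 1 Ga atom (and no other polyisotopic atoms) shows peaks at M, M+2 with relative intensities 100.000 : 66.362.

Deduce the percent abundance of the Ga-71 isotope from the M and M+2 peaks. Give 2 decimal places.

If p is the fraction of Ga that is Ga-69, then I(M+2)/I(M) = [C(1,1)·p^0·(1−p)] / p^1 = 1·(1−p)/p = 66.362/100.000 = 0.6636
(1−p)/p = 0.6636/1 = 0.6636  ⇒  p = 1/(1 + 0.6636) = 0.6011
Ga-69: 60.11%, Ga-71: 39.89%.

39.89%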